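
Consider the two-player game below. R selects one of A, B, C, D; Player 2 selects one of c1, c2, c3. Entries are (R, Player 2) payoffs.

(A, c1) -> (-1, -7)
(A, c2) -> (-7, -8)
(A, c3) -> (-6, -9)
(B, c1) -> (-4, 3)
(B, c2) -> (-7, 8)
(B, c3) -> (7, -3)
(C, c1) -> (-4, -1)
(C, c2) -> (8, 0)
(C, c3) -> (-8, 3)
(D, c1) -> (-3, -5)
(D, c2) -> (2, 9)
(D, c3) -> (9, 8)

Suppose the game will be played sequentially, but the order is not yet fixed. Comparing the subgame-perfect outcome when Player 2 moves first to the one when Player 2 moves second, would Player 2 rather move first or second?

second

If R leads: Player 2's best replies are A→c1, B→c2, C→c3, D→c2; R's induced payoffs -1, -7, -8, 2; outcome (D, c2), payoffs (2, 9).
If Player 2 leads: R's best replies are c1→A, c2→C, c3→D; Player 2's induced payoffs -7, 0, 8; outcome (D, c3), payoffs (9, 8).
Player 2 gets 8 moving first and 9 moving second, so Player 2 prefers to move second.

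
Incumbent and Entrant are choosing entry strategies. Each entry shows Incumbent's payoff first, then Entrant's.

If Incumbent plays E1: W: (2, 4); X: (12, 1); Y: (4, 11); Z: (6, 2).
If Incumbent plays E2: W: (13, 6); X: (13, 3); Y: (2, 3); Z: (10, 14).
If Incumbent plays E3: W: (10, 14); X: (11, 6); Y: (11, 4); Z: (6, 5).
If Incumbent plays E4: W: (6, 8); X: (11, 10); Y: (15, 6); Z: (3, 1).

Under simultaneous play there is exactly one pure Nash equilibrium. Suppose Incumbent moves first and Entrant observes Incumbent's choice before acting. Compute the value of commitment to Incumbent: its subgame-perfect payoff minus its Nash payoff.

1

Work backward from Entrant's decision.
- E1: Entrant compares 4, 1, 11, 2 and picks Y; Incumbent would get 4.
- E2: Entrant compares 6, 3, 3, 14 and picks Z; Incumbent would get 10.
- E3: Entrant compares 14, 6, 4, 5 and picks W; Incumbent would get 10.
- E4: Entrant compares 8, 10, 6, 1 and picks X; Incumbent would get 11.
Among 4, 10, 10, 11, the best is 11 at E4. Subgame-perfect outcome: (E4, X) with payoffs (11, 10).
Now find the simultaneous Nash equilibrium.
Incumbent's best replies: W→E2; X→E2; Y→E4; Z→E2.
Entrant's best replies: E1→Y; E2→Z; E3→W; E4→X.
The unique mutual best reply is (E2, Z), giving (10, 14).
Incumbent's commitment gain: 11 − 10 = 1.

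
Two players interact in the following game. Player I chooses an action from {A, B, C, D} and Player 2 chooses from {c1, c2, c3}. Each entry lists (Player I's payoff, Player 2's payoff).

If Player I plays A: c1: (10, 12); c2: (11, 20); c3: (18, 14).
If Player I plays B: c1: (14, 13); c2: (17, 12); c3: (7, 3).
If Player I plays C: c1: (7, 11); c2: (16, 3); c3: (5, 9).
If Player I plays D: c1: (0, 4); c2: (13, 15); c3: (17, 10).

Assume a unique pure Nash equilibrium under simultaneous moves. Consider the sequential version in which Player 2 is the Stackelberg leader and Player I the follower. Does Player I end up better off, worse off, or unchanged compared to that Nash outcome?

better off

Solve by backward induction (Player 2 leads).
- c1 → Player I plays B (best of 10, 14, 7, 0); Player 2 gets 13.
- c2 → Player I plays B (best of 11, 17, 16, 13); Player 2 gets 12.
- c3 → Player I plays A (best of 18, 7, 5, 17); Player 2 gets 14.
Among 13, 12, 14, the best is 14 at c3. Subgame-perfect outcome: (A, c3) with payoffs (18, 14).
Under simultaneous play:
Player I's best replies: c1→B; c2→B; c3→A.
Player 2's best replies: A→c2; B→c1; C→c1; D→c2.
Only (B, c1) has each player best-responding; Nash payoffs (14, 13).
Player I earns 18 sequentially versus 14 at the Nash outcome: better off.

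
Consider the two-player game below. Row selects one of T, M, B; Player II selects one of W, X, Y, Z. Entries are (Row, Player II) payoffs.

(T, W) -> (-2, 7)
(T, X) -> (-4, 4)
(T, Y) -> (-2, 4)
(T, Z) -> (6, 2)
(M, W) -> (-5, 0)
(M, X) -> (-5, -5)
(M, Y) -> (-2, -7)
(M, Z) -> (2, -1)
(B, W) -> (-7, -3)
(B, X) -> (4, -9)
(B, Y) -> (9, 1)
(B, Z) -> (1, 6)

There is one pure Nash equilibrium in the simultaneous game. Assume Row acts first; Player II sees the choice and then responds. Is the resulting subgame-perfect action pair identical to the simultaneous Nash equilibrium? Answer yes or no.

no

Player II best-responds to each possible Row move:
- T: Player II compares 7, 4, 4, 2 and picks W; Row would get -2.
- M: Player II compares 0, -5, -7, -1 and picks W; Row would get -5.
- B: Player II compares -3, -9, 1, 6 and picks Z; Row would get 1.
Maximizing over -2, -5, 1, Row chooses B. Subgame-perfect outcome: (B, Z) with payoffs (1, 6).
For the simultaneous game, intersect best replies.
Row's best replies: W→T; X→B; Y→B; Z→T.
Player II's best replies: T→W; M→W; B→Z.
Only (T, W) has each player best-responding; Nash payoffs (-2, 7).
Sequential outcome (B, Z) differs from the Nash profile (T, W).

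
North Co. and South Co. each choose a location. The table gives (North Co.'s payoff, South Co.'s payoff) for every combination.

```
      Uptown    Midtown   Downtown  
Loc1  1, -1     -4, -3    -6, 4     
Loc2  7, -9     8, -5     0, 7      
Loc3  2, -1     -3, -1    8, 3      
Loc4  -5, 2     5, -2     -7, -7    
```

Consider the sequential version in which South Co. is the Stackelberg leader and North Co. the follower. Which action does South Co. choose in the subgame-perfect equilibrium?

Solve by backward induction (South Co. leads).
- Uptown: BR = Loc2, leader payoff -9.
- Midtown: BR = Loc2, leader payoff -5.
- Downtown: BR = Loc3, leader payoff 3.
Among -9, -5, 3, the best is 3 at Downtown. Subgame-perfect outcome: (Loc3, Downtown) with payoffs (8, 3).

Downtown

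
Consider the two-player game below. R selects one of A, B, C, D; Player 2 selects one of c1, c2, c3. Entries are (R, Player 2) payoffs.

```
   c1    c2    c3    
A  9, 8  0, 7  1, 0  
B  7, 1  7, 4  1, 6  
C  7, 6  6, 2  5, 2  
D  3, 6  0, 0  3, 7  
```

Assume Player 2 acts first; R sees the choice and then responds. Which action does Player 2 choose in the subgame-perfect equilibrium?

c1

Work backward from R's decision.
- c1: R compares 9, 7, 7, 3 and picks A; Player 2 would get 8.
- c2: R compares 0, 7, 6, 0 and picks B; Player 2 would get 4.
- c3: R compares 1, 1, 5, 3 and picks C; Player 2 would get 2.
Maximizing over 8, 4, 2, Player 2 chooses c1. Subgame-perfect outcome: (A, c1) with payoffs (9, 8).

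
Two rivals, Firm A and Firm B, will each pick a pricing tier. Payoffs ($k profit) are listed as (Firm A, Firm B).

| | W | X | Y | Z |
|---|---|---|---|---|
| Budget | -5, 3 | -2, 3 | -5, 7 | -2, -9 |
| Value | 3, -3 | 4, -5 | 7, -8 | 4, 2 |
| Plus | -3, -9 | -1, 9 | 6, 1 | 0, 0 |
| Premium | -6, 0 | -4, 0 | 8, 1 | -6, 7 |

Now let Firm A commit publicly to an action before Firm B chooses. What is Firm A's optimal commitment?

Work backward from Firm B's decision.
- Budget: BR = Y, leader payoff -5.
- Value: BR = Z, leader payoff 4.
- Plus: BR = X, leader payoff -1.
- Premium: BR = Z, leader payoff -6.
Maximizing over -5, 4, -1, -6, Firm A chooses Value. Subgame-perfect outcome: (Value, Z) with payoffs (4, 2).

Value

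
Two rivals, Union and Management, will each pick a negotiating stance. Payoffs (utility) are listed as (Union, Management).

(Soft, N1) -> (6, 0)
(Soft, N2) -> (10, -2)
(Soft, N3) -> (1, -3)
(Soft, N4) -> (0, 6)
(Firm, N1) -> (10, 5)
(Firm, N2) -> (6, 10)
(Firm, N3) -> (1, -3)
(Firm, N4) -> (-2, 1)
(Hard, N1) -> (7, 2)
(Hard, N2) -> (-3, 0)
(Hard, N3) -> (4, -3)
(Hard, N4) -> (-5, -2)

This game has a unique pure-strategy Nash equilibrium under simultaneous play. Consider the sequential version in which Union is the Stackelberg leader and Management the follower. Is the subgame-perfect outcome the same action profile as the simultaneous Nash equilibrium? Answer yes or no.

Solve by backward induction (Union leads).
- Soft → Management plays N4 (best of 0, -2, -3, 6); Union gets 0.
- Firm → Management plays N2 (best of 5, 10, -3, 1); Union gets 6.
- Hard → Management plays N1 (best of 2, 0, -3, -2); Union gets 7.
Union's induced payoffs are 0, 6, 7, so Union commits to Hard. Subgame-perfect outcome: (Hard, N1) with payoffs (7, 2).
Now find the simultaneous Nash equilibrium.
Union's best replies: N1→Firm; N2→Soft; N3→Hard; N4→Soft.
Management's best replies: Soft→N4; Firm→N2; Hard→N1.
The unique mutual best reply is (Soft, N4), giving (0, 6).
Sequential outcome (Hard, N1) differs from the Nash profile (Soft, N4).

no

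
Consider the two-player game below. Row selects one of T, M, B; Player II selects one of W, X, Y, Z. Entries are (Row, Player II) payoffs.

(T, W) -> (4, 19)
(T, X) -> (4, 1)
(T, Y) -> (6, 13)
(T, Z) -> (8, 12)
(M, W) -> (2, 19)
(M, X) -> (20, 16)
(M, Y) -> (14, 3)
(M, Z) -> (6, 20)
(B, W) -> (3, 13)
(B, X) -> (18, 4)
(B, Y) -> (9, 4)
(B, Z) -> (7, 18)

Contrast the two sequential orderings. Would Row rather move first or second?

first

If Row leads: Player II's best replies are T→W, M→Z, B→Z; Row's induced payoffs 4, 6, 7; outcome (B, Z), payoffs (7, 18).
If Player II leads: Row's best replies are W→T, X→M, Y→M, Z→T; Player II's induced payoffs 19, 16, 3, 12; outcome (T, W), payoffs (4, 19).
Row gets 7 moving first and 4 moving second, so Row prefers to move first.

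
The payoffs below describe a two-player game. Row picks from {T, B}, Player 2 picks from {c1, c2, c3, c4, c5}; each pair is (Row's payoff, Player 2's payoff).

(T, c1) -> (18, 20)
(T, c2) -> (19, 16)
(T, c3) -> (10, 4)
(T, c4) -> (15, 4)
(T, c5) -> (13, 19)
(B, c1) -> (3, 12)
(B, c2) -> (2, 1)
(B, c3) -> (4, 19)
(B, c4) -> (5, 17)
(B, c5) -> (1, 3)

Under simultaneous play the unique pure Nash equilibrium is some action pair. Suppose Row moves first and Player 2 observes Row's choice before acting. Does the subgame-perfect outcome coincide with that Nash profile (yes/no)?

Work backward from Player 2's decision.
- T → Player 2 plays c1 (best of 20, 16, 4, 4, 19); Row gets 18.
- B → Player 2 plays c3 (best of 12, 1, 19, 17, 3); Row gets 4.
Row's induced payoffs are 18, 4, so Row commits to T. Subgame-perfect outcome: (T, c1) with payoffs (18, 20).
Now find the simultaneous Nash equilibrium.
Row's best replies: c1→T; c2→T; c3→T; c4→T; c5→T.
Player 2's best replies: T→c1; B→c3.
The unique mutual best reply is (T, c1), giving (18, 20).
Sequential outcome (T, c1) coincides with the Nash profile (T, c1).

yes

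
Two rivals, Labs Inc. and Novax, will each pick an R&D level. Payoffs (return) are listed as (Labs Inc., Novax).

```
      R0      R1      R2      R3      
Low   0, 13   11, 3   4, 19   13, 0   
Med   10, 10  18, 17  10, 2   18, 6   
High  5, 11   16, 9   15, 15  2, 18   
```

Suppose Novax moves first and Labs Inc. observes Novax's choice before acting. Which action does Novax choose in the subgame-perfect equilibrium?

Backward induction with Novax moving first.
- R0 → Labs Inc. plays Med (best of 0, 10, 5); Novax gets 10.
- R1 → Labs Inc. plays Med (best of 11, 18, 16); Novax gets 17.
- R2 → Labs Inc. plays High (best of 4, 10, 15); Novax gets 15.
- R3 → Labs Inc. plays Med (best of 13, 18, 2); Novax gets 6.
Maximizing over 10, 17, 15, 6, Novax chooses R1. Subgame-perfect outcome: (Med, R1) with payoffs (18, 17).

R1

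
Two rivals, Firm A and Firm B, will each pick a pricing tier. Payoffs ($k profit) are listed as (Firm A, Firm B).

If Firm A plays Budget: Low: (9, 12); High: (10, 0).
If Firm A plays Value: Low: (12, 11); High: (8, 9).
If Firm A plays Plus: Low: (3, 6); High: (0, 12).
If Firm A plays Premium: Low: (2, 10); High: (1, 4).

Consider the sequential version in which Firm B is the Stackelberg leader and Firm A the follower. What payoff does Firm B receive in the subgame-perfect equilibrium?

11

Firm A best-responds to each possible Firm B move:
- Low: BR = Value, leader payoff 11.
- High: BR = Budget, leader payoff 0.
Maximizing over 11, 0, Firm B chooses Low. Subgame-perfect outcome: (Value, Low) with payoffs (12, 11).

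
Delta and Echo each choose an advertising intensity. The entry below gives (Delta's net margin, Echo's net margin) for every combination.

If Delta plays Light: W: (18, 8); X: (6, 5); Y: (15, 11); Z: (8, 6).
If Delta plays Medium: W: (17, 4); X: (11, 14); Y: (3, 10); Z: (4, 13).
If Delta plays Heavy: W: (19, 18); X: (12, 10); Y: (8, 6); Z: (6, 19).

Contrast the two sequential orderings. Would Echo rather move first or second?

If Delta leads: Echo's best replies are Light→Y, Medium→X, Heavy→Z; Delta's induced payoffs 15, 11, 6; outcome (Light, Y), payoffs (15, 11).
If Echo leads: Delta's best replies are W→Heavy, X→Heavy, Y→Light, Z→Light; Echo's induced payoffs 18, 10, 11, 6; outcome (Heavy, W), payoffs (19, 18).
Echo gets 18 moving first and 11 moving second, so Echo prefers to move first.

first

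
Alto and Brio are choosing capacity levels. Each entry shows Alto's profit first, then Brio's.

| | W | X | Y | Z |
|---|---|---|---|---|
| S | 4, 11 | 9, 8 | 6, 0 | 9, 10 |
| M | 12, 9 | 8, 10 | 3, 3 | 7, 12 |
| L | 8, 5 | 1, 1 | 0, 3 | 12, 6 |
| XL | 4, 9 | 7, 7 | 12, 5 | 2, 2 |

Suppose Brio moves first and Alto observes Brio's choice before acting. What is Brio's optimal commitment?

W

Backward induction with Brio moving first.
- W: BR = M, leader payoff 9.
- X: BR = S, leader payoff 8.
- Y: BR = XL, leader payoff 5.
- Z: BR = L, leader payoff 6.
Brio's induced payoffs are 9, 8, 5, 6, so Brio commits to W. Subgame-perfect outcome: (M, W) with payoffs (12, 9).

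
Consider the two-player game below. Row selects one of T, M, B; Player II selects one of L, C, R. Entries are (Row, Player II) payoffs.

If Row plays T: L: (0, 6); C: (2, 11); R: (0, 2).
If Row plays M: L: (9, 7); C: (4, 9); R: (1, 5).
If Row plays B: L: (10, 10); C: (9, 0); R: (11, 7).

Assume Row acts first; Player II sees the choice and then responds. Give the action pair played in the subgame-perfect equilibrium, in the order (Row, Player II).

(B, L)

Player II best-responds to each possible Row move:
- T → Player II plays C (best of 6, 11, 2); Row gets 2.
- M → Player II plays C (best of 7, 9, 5); Row gets 4.
- B → Player II plays L (best of 10, 0, 7); Row gets 10.
Row's induced payoffs are 2, 4, 10, so Row commits to B. Subgame-perfect outcome: (B, L) with payoffs (10, 10).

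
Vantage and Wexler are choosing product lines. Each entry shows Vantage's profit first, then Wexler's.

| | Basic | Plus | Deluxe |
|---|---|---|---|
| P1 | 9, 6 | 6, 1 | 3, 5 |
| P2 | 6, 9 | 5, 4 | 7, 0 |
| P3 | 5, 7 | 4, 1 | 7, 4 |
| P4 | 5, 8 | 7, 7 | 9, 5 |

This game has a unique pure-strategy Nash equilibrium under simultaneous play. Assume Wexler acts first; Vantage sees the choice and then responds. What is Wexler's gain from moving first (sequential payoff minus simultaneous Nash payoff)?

1

Solve by backward induction (Wexler leads).
- Basic: BR = P1, leader payoff 6.
- Plus: BR = P4, leader payoff 7.
- Deluxe: BR = P4, leader payoff 5.
Among 6, 7, 5, the best is 7 at Plus. Subgame-perfect outcome: (P4, Plus) with payoffs (7, 7).
Under simultaneous play:
Vantage's best replies: Basic→P1; Plus→P4; Deluxe→P4.
Wexler's best replies: P1→Basic; P2→Basic; P3→Basic; P4→Basic.
Only (P1, Basic) has each player best-responding; Nash payoffs (9, 6).
Wexler's commitment gain: 7 − 6 = 1.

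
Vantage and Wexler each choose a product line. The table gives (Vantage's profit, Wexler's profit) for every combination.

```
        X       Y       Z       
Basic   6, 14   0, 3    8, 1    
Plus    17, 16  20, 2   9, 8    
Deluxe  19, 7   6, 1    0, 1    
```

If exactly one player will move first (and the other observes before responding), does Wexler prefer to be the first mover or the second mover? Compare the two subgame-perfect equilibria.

first

If Vantage leads: Wexler's best replies are Basic→X, Plus→X, Deluxe→X; Vantage's induced payoffs 6, 17, 19; outcome (Deluxe, X), payoffs (19, 7).
If Wexler leads: Vantage's best replies are X→Deluxe, Y→Plus, Z→Plus; Wexler's induced payoffs 7, 2, 8; outcome (Plus, Z), payoffs (9, 8).
Wexler gets 8 moving first and 7 moving second, so Wexler prefers to move first.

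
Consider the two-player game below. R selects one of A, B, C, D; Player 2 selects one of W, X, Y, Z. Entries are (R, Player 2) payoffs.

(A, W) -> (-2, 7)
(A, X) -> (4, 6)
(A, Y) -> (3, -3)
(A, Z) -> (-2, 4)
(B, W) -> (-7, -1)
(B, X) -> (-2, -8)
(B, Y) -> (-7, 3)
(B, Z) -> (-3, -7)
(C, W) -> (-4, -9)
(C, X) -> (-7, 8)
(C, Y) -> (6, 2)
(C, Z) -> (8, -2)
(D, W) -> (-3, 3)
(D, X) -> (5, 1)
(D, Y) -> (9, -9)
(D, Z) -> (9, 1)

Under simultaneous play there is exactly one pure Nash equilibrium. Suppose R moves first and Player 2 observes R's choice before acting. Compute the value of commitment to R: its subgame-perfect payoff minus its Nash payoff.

0

Player 2 best-responds to each possible R move:
- A: BR = W, leader payoff -2.
- B: BR = Y, leader payoff -7.
- C: BR = X, leader payoff -7.
- D: BR = W, leader payoff -3.
Among -2, -7, -7, -3, the best is -2 at A. Subgame-perfect outcome: (A, W) with payoffs (-2, 7).
Now find the simultaneous Nash equilibrium.
R's best replies: W→A; X→D; Y→D; Z→D.
Player 2's best replies: A→W; B→Y; C→X; D→W.
The unique mutual best reply is (A, W), giving (-2, 7).
R's commitment gain: -2 − -2 = 0.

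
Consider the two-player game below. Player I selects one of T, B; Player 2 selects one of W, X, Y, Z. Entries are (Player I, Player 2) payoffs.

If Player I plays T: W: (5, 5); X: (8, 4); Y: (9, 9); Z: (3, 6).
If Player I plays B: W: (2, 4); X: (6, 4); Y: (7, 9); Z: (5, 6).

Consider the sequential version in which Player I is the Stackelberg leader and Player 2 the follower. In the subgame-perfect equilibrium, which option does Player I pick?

Player 2 best-responds to each possible Player I move:
- T: Player 2 compares 5, 4, 9, 6 and picks Y; Player I would get 9.
- B: Player 2 compares 4, 4, 9, 6 and picks Y; Player I would get 7.
Among 9, 7, the best is 9 at T. Subgame-perfect outcome: (T, Y) with payoffs (9, 9).

T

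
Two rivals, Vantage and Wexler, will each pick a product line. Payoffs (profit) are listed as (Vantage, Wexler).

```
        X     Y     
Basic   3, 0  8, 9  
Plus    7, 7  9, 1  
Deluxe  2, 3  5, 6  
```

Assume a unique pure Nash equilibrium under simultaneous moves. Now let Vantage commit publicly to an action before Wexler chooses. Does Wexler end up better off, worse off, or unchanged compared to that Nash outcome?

Work backward from Wexler's decision.
- Basic: BR = Y, leader payoff 8.
- Plus: BR = X, leader payoff 7.
- Deluxe: BR = Y, leader payoff 5.
Among 8, 7, 5, the best is 8 at Basic. Subgame-perfect outcome: (Basic, Y) with payoffs (8, 9).
Now find the simultaneous Nash equilibrium.
Vantage's best replies: X→Plus; Y→Plus.
Wexler's best replies: Basic→Y; Plus→X; Deluxe→Y.
The unique mutual best reply is (Plus, X), giving (7, 7).
Wexler earns 9 sequentially versus 7 at the Nash outcome: better off.

better off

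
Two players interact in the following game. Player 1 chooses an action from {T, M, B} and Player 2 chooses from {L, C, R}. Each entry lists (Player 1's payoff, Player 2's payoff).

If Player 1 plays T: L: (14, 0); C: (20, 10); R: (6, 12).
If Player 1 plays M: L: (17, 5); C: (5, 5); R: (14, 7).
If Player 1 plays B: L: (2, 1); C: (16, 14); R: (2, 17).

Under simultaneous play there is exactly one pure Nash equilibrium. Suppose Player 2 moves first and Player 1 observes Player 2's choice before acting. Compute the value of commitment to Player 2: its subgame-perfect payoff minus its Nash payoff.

Backward induction with Player 2 moving first.
- L: BR = M, leader payoff 5.
- C: BR = T, leader payoff 10.
- R: BR = M, leader payoff 7.
Maximizing over 5, 10, 7, Player 2 chooses C. Subgame-perfect outcome: (T, C) with payoffs (20, 10).
Now find the simultaneous Nash equilibrium.
Player 1's best replies: L→M; C→T; R→M.
Player 2's best replies: T→R; M→R; B→R.
The unique mutual best reply is (M, R), giving (14, 7).
Player 2's commitment gain: 10 − 7 = 3.

3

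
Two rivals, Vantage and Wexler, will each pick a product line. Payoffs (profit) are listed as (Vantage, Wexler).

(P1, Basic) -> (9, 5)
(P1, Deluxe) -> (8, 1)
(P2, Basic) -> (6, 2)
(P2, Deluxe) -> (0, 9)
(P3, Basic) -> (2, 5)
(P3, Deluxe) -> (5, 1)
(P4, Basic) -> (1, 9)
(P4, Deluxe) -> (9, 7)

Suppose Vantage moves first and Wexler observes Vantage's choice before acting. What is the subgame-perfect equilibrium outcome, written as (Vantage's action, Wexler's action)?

Solve by backward induction (Vantage leads).
- P1: Wexler compares 5, 1 and picks Basic; Vantage would get 9.
- P2: Wexler compares 2, 9 and picks Deluxe; Vantage would get 0.
- P3: Wexler compares 5, 1 and picks Basic; Vantage would get 2.
- P4: Wexler compares 9, 7 and picks Basic; Vantage would get 1.
Maximizing over 9, 0, 2, 1, Vantage chooses P1. Subgame-perfect outcome: (P1, Basic) with payoffs (9, 5).

(P1, Basic)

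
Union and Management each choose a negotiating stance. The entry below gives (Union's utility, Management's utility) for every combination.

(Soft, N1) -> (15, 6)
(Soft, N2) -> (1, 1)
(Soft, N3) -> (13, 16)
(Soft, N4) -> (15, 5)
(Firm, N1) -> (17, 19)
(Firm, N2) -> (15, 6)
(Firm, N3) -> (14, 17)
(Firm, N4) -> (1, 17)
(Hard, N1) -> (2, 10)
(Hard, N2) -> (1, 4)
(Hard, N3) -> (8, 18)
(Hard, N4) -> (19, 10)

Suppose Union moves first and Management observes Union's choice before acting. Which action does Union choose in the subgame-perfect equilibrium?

Work backward from Management's decision.
- Soft → Management plays N3 (best of 6, 1, 16, 5); Union gets 13.
- Firm → Management plays N1 (best of 19, 6, 17, 17); Union gets 17.
- Hard → Management plays N3 (best of 10, 4, 18, 10); Union gets 8.
Maximizing over 13, 17, 8, Union chooses Firm. Subgame-perfect outcome: (Firm, N1) with payoffs (17, 19).

Firm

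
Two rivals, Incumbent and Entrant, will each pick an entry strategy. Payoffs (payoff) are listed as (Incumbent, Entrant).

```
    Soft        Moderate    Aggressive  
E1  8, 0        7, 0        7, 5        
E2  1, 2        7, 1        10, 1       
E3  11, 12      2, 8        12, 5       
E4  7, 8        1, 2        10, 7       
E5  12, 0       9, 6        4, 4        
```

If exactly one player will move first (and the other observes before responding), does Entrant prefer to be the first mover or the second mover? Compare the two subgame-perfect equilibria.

If Incumbent leads: Entrant's best replies are E1→Aggressive, E2→Soft, E3→Soft, E4→Soft, E5→Moderate; Incumbent's induced payoffs 7, 1, 11, 7, 9; outcome (E3, Soft), payoffs (11, 12).
If Entrant leads: Incumbent's best replies are Soft→E5, Moderate→E5, Aggressive→E3; Entrant's induced payoffs 0, 6, 5; outcome (E5, Moderate), payoffs (9, 6).
Entrant gets 6 moving first and 12 moving second, so Entrant prefers to move second.

second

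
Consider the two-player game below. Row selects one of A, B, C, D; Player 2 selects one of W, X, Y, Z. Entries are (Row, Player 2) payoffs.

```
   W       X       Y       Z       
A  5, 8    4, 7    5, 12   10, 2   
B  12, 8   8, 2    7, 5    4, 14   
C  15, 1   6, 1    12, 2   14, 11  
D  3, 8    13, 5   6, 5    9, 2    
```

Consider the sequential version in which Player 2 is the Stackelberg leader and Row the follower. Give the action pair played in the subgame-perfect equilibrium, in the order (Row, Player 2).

(C, Z)

Backward induction with Player 2 moving first.
- W → Row plays C (best of 5, 12, 15, 3); Player 2 gets 1.
- X → Row plays D (best of 4, 8, 6, 13); Player 2 gets 5.
- Y → Row plays C (best of 5, 7, 12, 6); Player 2 gets 2.
- Z → Row plays C (best of 10, 4, 14, 9); Player 2 gets 11.
Among 1, 5, 2, 11, the best is 11 at Z. Subgame-perfect outcome: (C, Z) with payoffs (14, 11).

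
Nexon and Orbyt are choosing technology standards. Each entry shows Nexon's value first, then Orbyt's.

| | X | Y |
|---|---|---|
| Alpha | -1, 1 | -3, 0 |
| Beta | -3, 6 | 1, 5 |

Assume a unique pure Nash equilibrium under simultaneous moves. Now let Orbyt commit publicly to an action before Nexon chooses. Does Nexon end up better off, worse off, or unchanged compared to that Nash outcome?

Backward induction with Orbyt moving first.
- X: BR = Alpha, leader payoff 1.
- Y: BR = Beta, leader payoff 5.
Maximizing over 1, 5, Orbyt chooses Y. Subgame-perfect outcome: (Beta, Y) with payoffs (1, 5).
Now find the simultaneous Nash equilibrium.
Nexon's best replies: X→Alpha; Y→Beta.
Orbyt's best replies: Alpha→X; Beta→X.
The unique mutual best reply is (Alpha, X), giving (-1, 1).
Nexon earns 1 sequentially versus -1 at the Nash outcome: better off.

better off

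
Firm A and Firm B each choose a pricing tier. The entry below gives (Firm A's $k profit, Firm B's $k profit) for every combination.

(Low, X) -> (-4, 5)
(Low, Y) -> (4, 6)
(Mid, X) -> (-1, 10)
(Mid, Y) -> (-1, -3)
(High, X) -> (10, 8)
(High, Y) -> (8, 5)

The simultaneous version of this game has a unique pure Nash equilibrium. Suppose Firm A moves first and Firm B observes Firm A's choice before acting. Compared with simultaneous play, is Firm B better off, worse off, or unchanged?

Work backward from Firm B's decision.
- Low → Firm B plays Y (best of 5, 6); Firm A gets 4.
- Mid → Firm B plays X (best of 10, -3); Firm A gets -1.
- High → Firm B plays X (best of 8, 5); Firm A gets 10.
Among 4, -1, 10, the best is 10 at High. Subgame-perfect outcome: (High, X) with payoffs (10, 8).
Now find the simultaneous Nash equilibrium.
Firm A's best replies: X→High; Y→High.
Firm B's best replies: Low→Y; Mid→X; High→X.
The unique mutual best reply is (High, X), giving (10, 8).
Firm B earns 8 sequentially versus 8 at the Nash outcome: unchanged.

unchanged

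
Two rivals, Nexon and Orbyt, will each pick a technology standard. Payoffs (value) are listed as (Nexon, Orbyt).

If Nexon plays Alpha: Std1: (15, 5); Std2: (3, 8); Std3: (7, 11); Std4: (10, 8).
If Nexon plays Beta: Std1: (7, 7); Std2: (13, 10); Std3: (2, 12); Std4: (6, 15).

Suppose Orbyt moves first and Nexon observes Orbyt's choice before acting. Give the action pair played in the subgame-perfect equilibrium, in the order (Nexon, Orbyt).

(Alpha, Std3)

Nexon best-responds to each possible Orbyt move:
- Std1: Nexon compares 15, 7 and picks Alpha; Orbyt would get 5.
- Std2: Nexon compares 3, 13 and picks Beta; Orbyt would get 10.
- Std3: Nexon compares 7, 2 and picks Alpha; Orbyt would get 11.
- Std4: Nexon compares 10, 6 and picks Alpha; Orbyt would get 8.
Among 5, 10, 11, 8, the best is 11 at Std3. Subgame-perfect outcome: (Alpha, Std3) with payoffs (7, 11).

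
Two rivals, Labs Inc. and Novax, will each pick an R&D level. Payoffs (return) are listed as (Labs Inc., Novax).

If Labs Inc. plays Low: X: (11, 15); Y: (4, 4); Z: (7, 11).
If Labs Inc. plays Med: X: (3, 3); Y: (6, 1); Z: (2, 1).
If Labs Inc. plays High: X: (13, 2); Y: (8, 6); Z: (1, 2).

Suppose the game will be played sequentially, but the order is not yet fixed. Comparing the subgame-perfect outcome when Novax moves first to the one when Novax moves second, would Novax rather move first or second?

If Labs Inc. leads: Novax's best replies are Low→X, Med→X, High→Y; Labs Inc.'s induced payoffs 11, 3, 8; outcome (Low, X), payoffs (11, 15).
If Novax leads: Labs Inc.'s best replies are X→High, Y→High, Z→Low; Novax's induced payoffs 2, 6, 11; outcome (Low, Z), payoffs (7, 11).
Novax gets 11 moving first and 15 moving second, so Novax prefers to move second.

second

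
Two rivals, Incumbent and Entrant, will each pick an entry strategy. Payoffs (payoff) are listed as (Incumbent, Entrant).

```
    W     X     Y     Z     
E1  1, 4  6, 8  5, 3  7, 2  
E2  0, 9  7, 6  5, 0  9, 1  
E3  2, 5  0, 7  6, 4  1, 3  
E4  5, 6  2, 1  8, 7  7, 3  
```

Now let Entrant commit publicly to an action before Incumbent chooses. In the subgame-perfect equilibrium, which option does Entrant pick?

Y

Solve by backward induction (Entrant leads).
- W: BR = E4, leader payoff 6.
- X: BR = E2, leader payoff 6.
- Y: BR = E4, leader payoff 7.
- Z: BR = E2, leader payoff 1.
Among 6, 6, 7, 1, the best is 7 at Y. Subgame-perfect outcome: (E4, Y) with payoffs (8, 7).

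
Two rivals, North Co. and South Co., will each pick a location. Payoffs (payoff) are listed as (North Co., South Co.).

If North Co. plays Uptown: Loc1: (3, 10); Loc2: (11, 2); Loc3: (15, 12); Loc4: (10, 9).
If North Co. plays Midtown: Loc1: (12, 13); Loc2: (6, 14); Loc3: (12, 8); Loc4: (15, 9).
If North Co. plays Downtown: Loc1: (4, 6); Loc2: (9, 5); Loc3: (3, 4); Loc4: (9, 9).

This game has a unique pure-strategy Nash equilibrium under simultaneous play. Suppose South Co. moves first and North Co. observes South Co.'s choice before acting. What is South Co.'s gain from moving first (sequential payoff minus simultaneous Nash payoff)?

1

Solve by backward induction (South Co. leads).
- Loc1: BR = Midtown, leader payoff 13.
- Loc2: BR = Uptown, leader payoff 2.
- Loc3: BR = Uptown, leader payoff 12.
- Loc4: BR = Midtown, leader payoff 9.
Maximizing over 13, 2, 12, 9, South Co. chooses Loc1. Subgame-perfect outcome: (Midtown, Loc1) with payoffs (12, 13).
Under simultaneous play:
North Co.'s best replies: Loc1→Midtown; Loc2→Uptown; Loc3→Uptown; Loc4→Midtown.
South Co.'s best replies: Uptown→Loc3; Midtown→Loc2; Downtown→Loc4.
The unique mutual best reply is (Uptown, Loc3), giving (15, 12).
South Co.'s commitment gain: 13 − 12 = 1.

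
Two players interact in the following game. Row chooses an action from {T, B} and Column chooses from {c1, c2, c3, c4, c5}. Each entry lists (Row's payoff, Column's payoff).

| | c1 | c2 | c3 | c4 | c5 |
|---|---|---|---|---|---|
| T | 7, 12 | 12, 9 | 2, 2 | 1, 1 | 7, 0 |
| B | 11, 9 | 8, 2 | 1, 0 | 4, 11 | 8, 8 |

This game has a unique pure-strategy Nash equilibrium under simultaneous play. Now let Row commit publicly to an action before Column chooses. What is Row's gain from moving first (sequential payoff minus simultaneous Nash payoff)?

3

Work backward from Column's decision.
- T: BR = c1, leader payoff 7.
- B: BR = c4, leader payoff 4.
Row's induced payoffs are 7, 4, so Row commits to T. Subgame-perfect outcome: (T, c1) with payoffs (7, 12).
Now find the simultaneous Nash equilibrium.
Row's best replies: c1→B; c2→T; c3→T; c4→B; c5→B.
Column's best replies: T→c1; B→c4.
The unique mutual best reply is (B, c4), giving (4, 11).
Row's commitment gain: 7 − 4 = 3.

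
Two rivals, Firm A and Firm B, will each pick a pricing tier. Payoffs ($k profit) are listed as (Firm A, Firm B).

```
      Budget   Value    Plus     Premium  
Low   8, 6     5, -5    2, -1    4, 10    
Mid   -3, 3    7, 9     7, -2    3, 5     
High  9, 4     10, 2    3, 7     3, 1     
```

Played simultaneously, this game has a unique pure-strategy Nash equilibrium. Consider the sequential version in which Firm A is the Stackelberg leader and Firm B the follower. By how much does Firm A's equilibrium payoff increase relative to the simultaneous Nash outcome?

3

Solve by backward induction (Firm A leads).
- Low → Firm B plays Premium (best of 6, -5, -1, 10); Firm A gets 4.
- Mid → Firm B plays Value (best of 3, 9, -2, 5); Firm A gets 7.
- High → Firm B plays Plus (best of 4, 2, 7, 1); Firm A gets 3.
Among 4, 7, 3, the best is 7 at Mid. Subgame-perfect outcome: (Mid, Value) with payoffs (7, 9).
Under simultaneous play:
Firm A's best replies: Budget→High; Value→High; Plus→Mid; Premium→Low.
Firm B's best replies: Low→Premium; Mid→Value; High→Plus.
The unique mutual best reply is (Low, Premium), giving (4, 10).
Firm A's commitment gain: 7 − 4 = 3.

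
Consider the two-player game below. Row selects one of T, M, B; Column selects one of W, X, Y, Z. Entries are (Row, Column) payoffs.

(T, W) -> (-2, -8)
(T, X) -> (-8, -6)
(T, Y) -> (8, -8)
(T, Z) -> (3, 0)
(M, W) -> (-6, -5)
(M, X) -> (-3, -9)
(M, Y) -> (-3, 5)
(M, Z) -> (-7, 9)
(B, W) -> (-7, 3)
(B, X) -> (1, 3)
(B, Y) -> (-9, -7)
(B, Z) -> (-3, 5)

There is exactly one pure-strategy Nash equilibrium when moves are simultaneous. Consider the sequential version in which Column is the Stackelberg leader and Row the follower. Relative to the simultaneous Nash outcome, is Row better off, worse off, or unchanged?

Work backward from Row's decision.
- W → Row plays T (best of -2, -6, -7); Column gets -8.
- X → Row plays B (best of -8, -3, 1); Column gets 3.
- Y → Row plays T (best of 8, -3, -9); Column gets -8.
- Z → Row plays T (best of 3, -7, -3); Column gets 0.
Maximizing over -8, 3, -8, 0, Column chooses X. Subgame-perfect outcome: (B, X) with payoffs (1, 3).
For the simultaneous game, intersect best replies.
Row's best replies: W→T; X→B; Y→T; Z→T.
Column's best replies: T→Z; M→Z; B→Z.
The unique mutual best reply is (T, Z), giving (3, 0).
Row earns 1 sequentially versus 3 at the Nash outcome: worse off.

worse off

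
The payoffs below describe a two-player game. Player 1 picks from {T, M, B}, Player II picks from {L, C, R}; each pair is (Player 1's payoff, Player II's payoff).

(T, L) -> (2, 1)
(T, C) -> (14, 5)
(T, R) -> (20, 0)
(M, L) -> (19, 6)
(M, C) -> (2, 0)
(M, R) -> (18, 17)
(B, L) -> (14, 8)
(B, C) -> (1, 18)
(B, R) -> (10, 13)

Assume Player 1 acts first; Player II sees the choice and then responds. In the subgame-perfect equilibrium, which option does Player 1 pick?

Player II best-responds to each possible Player 1 move:
- T: Player II compares 1, 5, 0 and picks C; Player 1 would get 14.
- M: Player II compares 6, 0, 17 and picks R; Player 1 would get 18.
- B: Player II compares 8, 18, 13 and picks C; Player 1 would get 1.
Maximizing over 14, 18, 1, Player 1 chooses M. Subgame-perfect outcome: (M, R) with payoffs (18, 17).

M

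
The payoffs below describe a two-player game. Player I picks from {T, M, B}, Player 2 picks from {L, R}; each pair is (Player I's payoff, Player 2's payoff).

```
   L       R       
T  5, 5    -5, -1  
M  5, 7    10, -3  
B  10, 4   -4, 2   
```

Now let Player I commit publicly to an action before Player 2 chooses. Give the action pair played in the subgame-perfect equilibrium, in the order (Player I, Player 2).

Player 2 best-responds to each possible Player I move:
- T: BR = L, leader payoff 5.
- M: BR = L, leader payoff 5.
- B: BR = L, leader payoff 10.
Maximizing over 5, 5, 10, Player I chooses B. Subgame-perfect outcome: (B, L) with payoffs (10, 4).

(B, L)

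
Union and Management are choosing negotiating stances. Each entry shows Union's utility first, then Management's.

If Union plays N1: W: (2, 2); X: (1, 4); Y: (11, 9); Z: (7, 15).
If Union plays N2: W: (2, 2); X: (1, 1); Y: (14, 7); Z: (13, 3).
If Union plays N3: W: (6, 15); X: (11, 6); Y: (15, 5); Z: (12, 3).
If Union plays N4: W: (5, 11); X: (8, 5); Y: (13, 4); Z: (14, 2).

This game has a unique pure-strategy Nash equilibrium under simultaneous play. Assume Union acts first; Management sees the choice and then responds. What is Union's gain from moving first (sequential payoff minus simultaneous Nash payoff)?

8

Work backward from Management's decision.
- N1 → Management plays Z (best of 2, 4, 9, 15); Union gets 7.
- N2 → Management plays Y (best of 2, 1, 7, 3); Union gets 14.
- N3 → Management plays W (best of 15, 6, 5, 3); Union gets 6.
- N4 → Management plays W (best of 11, 5, 4, 2); Union gets 5.
Union's induced payoffs are 7, 14, 6, 5, so Union commits to N2. Subgame-perfect outcome: (N2, Y) with payoffs (14, 7).
Now find the simultaneous Nash equilibrium.
Union's best replies: W→N3; X→N3; Y→N3; Z→N4.
Management's best replies: N1→Z; N2→Y; N3→W; N4→W.
The unique mutual best reply is (N3, W), giving (6, 15).
Union's commitment gain: 14 − 6 = 8.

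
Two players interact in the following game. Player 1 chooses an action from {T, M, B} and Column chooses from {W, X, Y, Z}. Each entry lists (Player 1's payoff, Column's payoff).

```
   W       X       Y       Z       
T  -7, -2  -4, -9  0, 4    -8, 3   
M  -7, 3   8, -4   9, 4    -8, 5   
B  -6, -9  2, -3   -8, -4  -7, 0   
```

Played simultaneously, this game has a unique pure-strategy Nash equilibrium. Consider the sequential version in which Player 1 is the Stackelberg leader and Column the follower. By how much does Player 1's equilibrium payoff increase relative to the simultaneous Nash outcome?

Solve by backward induction (Player 1 leads).
- T: BR = Y, leader payoff 0.
- M: BR = Z, leader payoff -8.
- B: BR = Z, leader payoff -7.
Player 1's induced payoffs are 0, -8, -7, so Player 1 commits to T. Subgame-perfect outcome: (T, Y) with payoffs (0, 4).
Now find the simultaneous Nash equilibrium.
Player 1's best replies: W→B; X→M; Y→M; Z→B.
Column's best replies: T→Y; M→Z; B→Z.
The unique mutual best reply is (B, Z), giving (-7, 0).
Player 1's commitment gain: 0 − -7 = 7.

7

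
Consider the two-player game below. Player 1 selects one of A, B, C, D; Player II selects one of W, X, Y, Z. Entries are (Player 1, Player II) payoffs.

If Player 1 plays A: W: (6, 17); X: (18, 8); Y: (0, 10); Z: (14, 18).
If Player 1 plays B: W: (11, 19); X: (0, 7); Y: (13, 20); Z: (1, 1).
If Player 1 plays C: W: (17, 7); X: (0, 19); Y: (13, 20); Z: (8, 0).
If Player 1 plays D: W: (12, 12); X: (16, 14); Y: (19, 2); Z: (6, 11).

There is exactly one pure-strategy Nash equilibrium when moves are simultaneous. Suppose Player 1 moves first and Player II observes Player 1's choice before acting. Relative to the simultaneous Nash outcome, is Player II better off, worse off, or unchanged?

worse off

Work backward from Player II's decision.
- A → Player II plays Z (best of 17, 8, 10, 18); Player 1 gets 14.
- B → Player II plays Y (best of 19, 7, 20, 1); Player 1 gets 13.
- C → Player II plays Y (best of 7, 19, 20, 0); Player 1 gets 13.
- D → Player II plays X (best of 12, 14, 2, 11); Player 1 gets 16.
Player 1's induced payoffs are 14, 13, 13, 16, so Player 1 commits to D. Subgame-perfect outcome: (D, X) with payoffs (16, 14).
Now find the simultaneous Nash equilibrium.
Player 1's best replies: W→C; X→A; Y→D; Z→A.
Player II's best replies: A→Z; B→Y; C→Y; D→X.
Only (A, Z) has each player best-responding; Nash payoffs (14, 18).
Player II earns 14 sequentially versus 18 at the Nash outcome: worse off.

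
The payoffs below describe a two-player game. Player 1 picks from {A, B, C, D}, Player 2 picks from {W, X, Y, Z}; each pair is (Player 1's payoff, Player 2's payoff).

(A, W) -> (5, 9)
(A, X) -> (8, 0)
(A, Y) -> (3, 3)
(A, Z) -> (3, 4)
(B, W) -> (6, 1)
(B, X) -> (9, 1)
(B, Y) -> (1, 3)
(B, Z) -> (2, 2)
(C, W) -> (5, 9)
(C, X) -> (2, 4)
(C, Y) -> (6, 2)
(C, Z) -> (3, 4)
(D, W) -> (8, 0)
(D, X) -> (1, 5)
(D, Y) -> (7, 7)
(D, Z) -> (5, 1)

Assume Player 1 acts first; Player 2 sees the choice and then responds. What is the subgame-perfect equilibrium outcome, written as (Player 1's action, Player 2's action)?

Player 2 best-responds to each possible Player 1 move:
- A: Player 2 compares 9, 0, 3, 4 and picks W; Player 1 would get 5.
- B: Player 2 compares 1, 1, 3, 2 and picks Y; Player 1 would get 1.
- C: Player 2 compares 9, 4, 2, 4 and picks W; Player 1 would get 5.
- D: Player 2 compares 0, 5, 7, 1 and picks Y; Player 1 would get 7.
Maximizing over 5, 1, 5, 7, Player 1 chooses D. Subgame-perfect outcome: (D, Y) with payoffs (7, 7).

(D, Y)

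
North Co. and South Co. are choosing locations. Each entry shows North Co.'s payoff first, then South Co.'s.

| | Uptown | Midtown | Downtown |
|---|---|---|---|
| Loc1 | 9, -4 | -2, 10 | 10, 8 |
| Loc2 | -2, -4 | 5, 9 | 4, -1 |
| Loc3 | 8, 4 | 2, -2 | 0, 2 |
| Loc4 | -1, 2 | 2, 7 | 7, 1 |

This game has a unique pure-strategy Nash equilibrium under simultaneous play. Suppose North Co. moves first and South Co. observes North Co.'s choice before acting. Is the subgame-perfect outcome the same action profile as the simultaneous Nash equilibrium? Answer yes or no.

South Co. best-responds to each possible North Co. move:
- Loc1 → South Co. plays Midtown (best of -4, 10, 8); North Co. gets -2.
- Loc2 → South Co. plays Midtown (best of -4, 9, -1); North Co. gets 5.
- Loc3 → South Co. plays Uptown (best of 4, -2, 2); North Co. gets 8.
- Loc4 → South Co. plays Midtown (best of 2, 7, 1); North Co. gets 2.
North Co.'s induced payoffs are -2, 5, 8, 2, so North Co. commits to Loc3. Subgame-perfect outcome: (Loc3, Uptown) with payoffs (8, 4).
Now find the simultaneous Nash equilibrium.
North Co.'s best replies: Uptown→Loc1; Midtown→Loc2; Downtown→Loc1.
South Co.'s best replies: Loc1→Midtown; Loc2→Midtown; Loc3→Uptown; Loc4→Midtown.
The unique mutual best reply is (Loc2, Midtown), giving (5, 9).
Sequential outcome (Loc3, Uptown) differs from the Nash profile (Loc2, Midtown).

no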